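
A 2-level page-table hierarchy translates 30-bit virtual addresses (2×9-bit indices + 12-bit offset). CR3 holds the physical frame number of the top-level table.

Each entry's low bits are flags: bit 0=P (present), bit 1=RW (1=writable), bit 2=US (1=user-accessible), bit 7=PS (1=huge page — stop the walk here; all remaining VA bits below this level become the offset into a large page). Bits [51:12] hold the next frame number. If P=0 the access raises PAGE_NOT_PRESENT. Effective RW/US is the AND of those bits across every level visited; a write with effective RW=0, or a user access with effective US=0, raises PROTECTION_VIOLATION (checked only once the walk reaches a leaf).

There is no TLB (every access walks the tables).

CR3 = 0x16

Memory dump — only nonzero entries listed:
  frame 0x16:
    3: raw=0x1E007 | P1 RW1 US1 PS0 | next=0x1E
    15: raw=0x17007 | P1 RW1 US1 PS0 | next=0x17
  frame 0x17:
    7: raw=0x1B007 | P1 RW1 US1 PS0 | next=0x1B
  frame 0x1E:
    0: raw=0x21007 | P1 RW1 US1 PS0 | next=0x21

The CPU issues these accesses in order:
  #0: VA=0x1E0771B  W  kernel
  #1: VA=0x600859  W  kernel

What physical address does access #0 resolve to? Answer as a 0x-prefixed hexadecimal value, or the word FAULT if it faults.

Per-access translation:
#0 VA=0x1E0771B (w,kernel):
  lvl0: tbl 0x16, slot 15 ⇒ 0x17007 (P1/RW1/US1/PS0)
  lvl1: tbl 0x17, slot 7 ⇒ 0x1B007 (P1/RW1/US1/PS0)
  ⇒ phys 0x1B71B  [2 reads]
#1 VA=0x600859 (w,kernel):
  lvl0: tbl 0x16, slot 3 ⇒ 0x1E007 (P1/RW1/US1/PS0)
  lvl1: tbl 0x1E, slot 0 ⇒ 0x21007 (P1/RW1/US1/PS0)
  ⇒ phys 0x21859  [2 reads]

Access #0 PA: 0x1B71B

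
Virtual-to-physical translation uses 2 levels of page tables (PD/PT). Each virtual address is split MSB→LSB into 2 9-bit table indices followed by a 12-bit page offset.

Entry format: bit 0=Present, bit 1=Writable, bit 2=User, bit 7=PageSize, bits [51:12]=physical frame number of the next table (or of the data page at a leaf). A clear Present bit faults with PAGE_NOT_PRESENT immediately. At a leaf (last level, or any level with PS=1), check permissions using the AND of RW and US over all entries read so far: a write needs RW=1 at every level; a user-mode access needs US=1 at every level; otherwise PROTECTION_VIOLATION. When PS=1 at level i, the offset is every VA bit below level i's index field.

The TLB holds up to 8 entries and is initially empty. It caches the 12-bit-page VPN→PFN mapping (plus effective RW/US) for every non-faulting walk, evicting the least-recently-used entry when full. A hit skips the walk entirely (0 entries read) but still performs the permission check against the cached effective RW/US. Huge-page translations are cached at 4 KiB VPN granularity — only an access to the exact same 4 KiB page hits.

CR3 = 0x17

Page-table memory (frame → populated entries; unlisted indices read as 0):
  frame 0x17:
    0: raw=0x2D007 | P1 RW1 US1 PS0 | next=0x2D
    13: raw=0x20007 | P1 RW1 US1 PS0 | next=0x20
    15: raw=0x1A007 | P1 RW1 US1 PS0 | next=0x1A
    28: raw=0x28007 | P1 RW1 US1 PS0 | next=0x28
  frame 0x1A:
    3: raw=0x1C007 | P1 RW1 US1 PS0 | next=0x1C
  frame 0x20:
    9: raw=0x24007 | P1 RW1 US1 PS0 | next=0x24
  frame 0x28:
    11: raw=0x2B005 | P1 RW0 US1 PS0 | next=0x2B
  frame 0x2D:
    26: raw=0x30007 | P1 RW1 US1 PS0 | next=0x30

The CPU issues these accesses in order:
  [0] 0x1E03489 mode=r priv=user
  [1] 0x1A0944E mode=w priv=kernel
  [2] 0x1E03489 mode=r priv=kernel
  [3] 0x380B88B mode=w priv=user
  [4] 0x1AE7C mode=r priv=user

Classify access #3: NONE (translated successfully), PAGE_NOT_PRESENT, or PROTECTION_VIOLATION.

Walk each access:
#0 VA=0x1E03489 (r,user):
  lvl0: tbl 0x17, slot 15 ⇒ 0x1A007 (P1/RW1/US1/PS0)
  lvl1: tbl 0x1A, slot 3 ⇒ 0x1C007 (P1/RW1/US1/PS0)
  ✓ 0x1C489  — 2 lookups
#1 VA=0x1A0944E (w,kernel):
  lvl0: tbl 0x17, slot 13 ⇒ 0x20007 (P1/RW1/US1/PS0)
  lvl1: tbl 0x20, slot 9 ⇒ 0x24007 (P1/RW1/US1/PS0)
  ✓ 0x2444E  — 2 lookups
#2 VA=0x1E03489 (r,kernel):
  TLB hit vpn=0x1E03 → PA=0x1C489
#3 VA=0x380B88B (w,user):
  lvl0: tbl 0x17, slot 28 ⇒ 0x28007 (P1/RW1/US1/PS0)
  lvl1: tbl 0x28, slot 11 ⇒ 0x2B005 (P1/RW0/US1/PS0)
  → PROTECTION_VIOLATION  (2 entries read)
#4 VA=0x1AE7C (r,user):
  lvl0: tbl 0x17, slot 0 ⇒ 0x2D007 (P1/RW1/US1/PS0)
  lvl1: tbl 0x2D, slot 26 ⇒ 0x30007 (P1/RW1/US1/PS0)
  ✓ 0x30E7C  — 2 lookups

Access #3 fault: PROTECTION_VIOLATION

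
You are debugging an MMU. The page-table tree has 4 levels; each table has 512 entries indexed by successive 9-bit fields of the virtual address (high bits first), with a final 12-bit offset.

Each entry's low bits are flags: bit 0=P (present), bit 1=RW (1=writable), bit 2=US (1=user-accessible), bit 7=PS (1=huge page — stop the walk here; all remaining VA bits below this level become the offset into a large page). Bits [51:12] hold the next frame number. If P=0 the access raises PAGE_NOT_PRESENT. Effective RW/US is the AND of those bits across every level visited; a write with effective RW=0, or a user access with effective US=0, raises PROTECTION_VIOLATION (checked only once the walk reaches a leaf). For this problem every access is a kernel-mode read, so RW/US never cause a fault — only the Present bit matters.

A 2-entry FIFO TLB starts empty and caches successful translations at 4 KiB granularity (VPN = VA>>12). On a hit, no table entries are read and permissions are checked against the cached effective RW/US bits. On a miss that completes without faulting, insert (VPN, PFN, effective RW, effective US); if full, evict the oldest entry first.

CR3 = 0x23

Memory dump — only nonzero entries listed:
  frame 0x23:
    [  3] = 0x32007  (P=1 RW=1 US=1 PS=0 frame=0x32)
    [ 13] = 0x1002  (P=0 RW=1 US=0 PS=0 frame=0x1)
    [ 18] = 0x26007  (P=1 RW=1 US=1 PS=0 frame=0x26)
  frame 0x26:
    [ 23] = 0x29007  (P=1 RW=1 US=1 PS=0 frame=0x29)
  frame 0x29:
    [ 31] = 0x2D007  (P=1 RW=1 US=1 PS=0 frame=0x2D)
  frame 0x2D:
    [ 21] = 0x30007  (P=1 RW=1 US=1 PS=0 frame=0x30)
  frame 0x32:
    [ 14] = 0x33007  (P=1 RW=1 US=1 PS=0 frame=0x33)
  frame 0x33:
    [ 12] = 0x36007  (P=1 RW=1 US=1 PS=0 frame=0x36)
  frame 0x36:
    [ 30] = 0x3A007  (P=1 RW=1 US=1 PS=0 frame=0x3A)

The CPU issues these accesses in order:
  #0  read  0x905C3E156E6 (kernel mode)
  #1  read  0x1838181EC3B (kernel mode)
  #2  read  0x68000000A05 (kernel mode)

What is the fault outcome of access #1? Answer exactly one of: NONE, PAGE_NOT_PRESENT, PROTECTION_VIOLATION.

Walk each access:
#0 VA=0x905C3E156E6 (r,kernel):
  L0 @0x23[18] → 0x26007  P=1,RW=1,US=1,PS=0
  L1 @0x26[23] → 0x29007  P=1,RW=1,US=1,PS=0
  L2 @0x29[31] → 0x2D007  P=1,RW=1,US=1,PS=0
  L3 @0x2D[21] → 0x30007  P=1,RW=1,US=1,PS=0
  → PA=0x306E6  (4 entries read)
#1 VA=0x1838181EC3B (r,kernel):
  L0 @0x23[3] → 0x32007  P=1,RW=1,US=1,PS=0
  L1 @0x32[14] → 0x33007  P=1,RW=1,US=1,PS=0
  L2 @0x33[12] → 0x36007  P=1,RW=1,US=1,PS=0
  L3 @0x36[30] → 0x3A007  P=1,RW=1,US=1,PS=0
  → PA=0x3AC3B  (4 entries read)
#2 VA=0x68000000A05 (r,kernel):
  L0 @0x23[13] → 0x1002  P=0,RW=1,US=0,PS=0
  ⇒ fault: PAGE_NOT_PRESENT  — 1 lookups

Access #1 fault: NONE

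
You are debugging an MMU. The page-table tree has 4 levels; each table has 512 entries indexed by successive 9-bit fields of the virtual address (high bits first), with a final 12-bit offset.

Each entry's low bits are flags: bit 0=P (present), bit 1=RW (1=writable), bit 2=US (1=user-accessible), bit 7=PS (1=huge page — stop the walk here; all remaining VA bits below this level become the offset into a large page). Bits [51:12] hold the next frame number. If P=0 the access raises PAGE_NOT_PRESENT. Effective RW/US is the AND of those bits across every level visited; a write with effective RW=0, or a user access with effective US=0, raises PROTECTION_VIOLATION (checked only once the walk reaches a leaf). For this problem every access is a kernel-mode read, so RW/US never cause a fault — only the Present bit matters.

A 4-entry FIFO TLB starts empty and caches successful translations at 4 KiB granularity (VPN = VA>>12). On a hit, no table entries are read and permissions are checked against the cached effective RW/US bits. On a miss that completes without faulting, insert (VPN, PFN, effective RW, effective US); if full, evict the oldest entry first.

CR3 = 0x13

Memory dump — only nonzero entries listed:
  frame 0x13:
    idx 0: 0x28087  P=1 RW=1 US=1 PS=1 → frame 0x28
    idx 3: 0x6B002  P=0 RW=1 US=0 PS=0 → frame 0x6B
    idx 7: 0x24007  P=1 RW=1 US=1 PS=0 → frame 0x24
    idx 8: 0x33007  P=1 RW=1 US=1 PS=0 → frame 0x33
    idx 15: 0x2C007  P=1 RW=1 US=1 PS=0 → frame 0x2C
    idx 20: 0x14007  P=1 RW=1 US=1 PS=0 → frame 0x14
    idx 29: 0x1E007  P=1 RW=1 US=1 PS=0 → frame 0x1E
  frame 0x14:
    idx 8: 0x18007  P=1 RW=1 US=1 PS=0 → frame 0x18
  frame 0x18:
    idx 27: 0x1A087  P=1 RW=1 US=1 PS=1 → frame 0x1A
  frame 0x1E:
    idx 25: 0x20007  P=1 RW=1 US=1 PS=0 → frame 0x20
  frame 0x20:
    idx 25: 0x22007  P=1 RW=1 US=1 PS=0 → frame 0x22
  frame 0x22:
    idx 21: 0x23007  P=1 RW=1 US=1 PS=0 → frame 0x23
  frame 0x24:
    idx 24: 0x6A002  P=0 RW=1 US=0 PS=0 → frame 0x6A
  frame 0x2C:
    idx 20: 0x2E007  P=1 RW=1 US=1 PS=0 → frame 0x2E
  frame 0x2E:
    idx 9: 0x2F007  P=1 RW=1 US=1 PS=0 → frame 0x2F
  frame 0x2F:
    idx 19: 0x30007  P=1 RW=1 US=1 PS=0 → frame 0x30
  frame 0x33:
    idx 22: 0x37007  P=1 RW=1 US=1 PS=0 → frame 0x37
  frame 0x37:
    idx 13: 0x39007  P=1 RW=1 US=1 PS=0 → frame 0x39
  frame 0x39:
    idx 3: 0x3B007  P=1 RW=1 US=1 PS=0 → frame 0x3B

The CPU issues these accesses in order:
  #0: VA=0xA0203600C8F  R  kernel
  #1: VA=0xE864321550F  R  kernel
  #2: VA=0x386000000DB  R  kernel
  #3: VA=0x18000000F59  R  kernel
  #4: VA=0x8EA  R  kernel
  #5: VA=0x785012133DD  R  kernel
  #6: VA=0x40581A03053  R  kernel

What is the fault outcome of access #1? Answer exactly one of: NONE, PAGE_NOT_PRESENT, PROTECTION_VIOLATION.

Walk each access:
#0 VA=0xA0203600C8F (r,kernel):
  L0: frame=0x13 idx=20 entry=0x14007 [P=1 RW=1 US=1 PS=0]
  L1: frame=0x14 idx=8 entry=0x18007 [P=1 RW=1 US=1 PS=0]
  L2: frame=0x18 idx=27 entry=0x1A087 [P=1 RW=1 US=1 PS=1]
  → PA=0x1AC8F (huge @L2)  (3 entries read)
#1 VA=0xE864321550F (r,kernel):
  L0: frame=0x13 idx=29 entry=0x1E007 [P=1 RW=1 US=1 PS=0]
  L1: frame=0x1E idx=25 entry=0x20007 [P=1 RW=1 US=1 PS=0]
  L2: frame=0x20 idx=25 entry=0x22007 [P=1 RW=1 US=1 PS=0]
  L3: frame=0x22 idx=21 entry=0x23007 [P=1 RW=1 US=1 PS=0]
  → PA=0x2350F  (4 entries read)
#2 VA=0x386000000DB (r,kernel):
  L0: frame=0x13 idx=7 entry=0x24007 [P=1 RW=1 US=1 PS=0]
  L1: frame=0x24 idx=24 entry=0x6A002 [P=0 RW=1 US=0 PS=0]
  ✗ PAGE_NOT_PRESENT  [2 reads]
#3 VA=0x18000000F59 (r,kernel):
  L0: frame=0x13 idx=3 entry=0x6B002 [P=0 RW=1 US=0 PS=0]
  ✗ PAGE_NOT_PRESENT  [1 reads]
#4 VA=0x8EA (r,kernel):
  L0: frame=0x13 idx=0 entry=0x28087 [P=1 RW=1 US=1 PS=1]
  → PA=0x288EA (huge @L0)  (1 entries read)
#5 VA=0x785012133DD (r,kernel):
  L0: frame=0x13 idx=15 entry=0x2C007 [P=1 RW=1 US=1 PS=0]
  L1: frame=0x2C idx=20 entry=0x2E007 [P=1 RW=1 US=1 PS=0]
  L2: frame=0x2E idx=9 entry=0x2F007 [P=1 RW=1 US=1 PS=0]
  L3: frame=0x2F idx=19 entry=0x30007 [P=1 RW=1 US=1 PS=0]
  → PA=0x303DD  (4 entries read)
#6 VA=0x40581A03053 (r,kernel):
  L0: frame=0x13 idx=8 entry=0x33007 [P=1 RW=1 US=1 PS=0]
  L1: frame=0x33 idx=22 entry=0x37007 [P=1 RW=1 US=1 PS=0]
  L2: frame=0x37 idx=13 entry=0x39007 [P=1 RW=1 US=1 PS=0]
  L3: frame=0x39 idx=3 entry=0x3B007 [P=1 RW=1 US=1 PS=0]
  → PA=0x3B053  (4 entries read)

Access #1 fault: NONE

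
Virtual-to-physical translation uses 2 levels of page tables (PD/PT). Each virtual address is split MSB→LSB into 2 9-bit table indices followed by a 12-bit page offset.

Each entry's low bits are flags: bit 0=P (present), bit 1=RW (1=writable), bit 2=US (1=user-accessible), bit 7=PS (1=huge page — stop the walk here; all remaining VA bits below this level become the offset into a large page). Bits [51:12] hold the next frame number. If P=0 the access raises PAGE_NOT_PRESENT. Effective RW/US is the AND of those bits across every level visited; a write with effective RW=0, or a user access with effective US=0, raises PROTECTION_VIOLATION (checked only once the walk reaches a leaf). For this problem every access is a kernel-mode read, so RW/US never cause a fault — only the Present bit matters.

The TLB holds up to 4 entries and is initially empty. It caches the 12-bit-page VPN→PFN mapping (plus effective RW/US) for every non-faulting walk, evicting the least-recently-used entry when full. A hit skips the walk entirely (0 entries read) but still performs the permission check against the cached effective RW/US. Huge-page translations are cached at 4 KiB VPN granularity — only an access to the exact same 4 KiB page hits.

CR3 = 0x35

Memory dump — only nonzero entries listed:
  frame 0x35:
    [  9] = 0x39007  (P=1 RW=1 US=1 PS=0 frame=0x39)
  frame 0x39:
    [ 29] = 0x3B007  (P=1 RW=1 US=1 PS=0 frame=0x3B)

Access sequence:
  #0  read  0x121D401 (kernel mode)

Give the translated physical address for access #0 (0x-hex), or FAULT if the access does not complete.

Per-access translation:
#0 VA=0x121D401 (r,kernel):
  lvl0: tbl 0x35, slot 9 ⇒ 0x39007 (P1/RW1/US1/PS0)
  lvl1: tbl 0x39, slot 29 ⇒ 0x3B007 (P1/RW1/US1/PS0)
  ✓ 0x3B401  — 2 lookups

Access #0 PA: 0x3B401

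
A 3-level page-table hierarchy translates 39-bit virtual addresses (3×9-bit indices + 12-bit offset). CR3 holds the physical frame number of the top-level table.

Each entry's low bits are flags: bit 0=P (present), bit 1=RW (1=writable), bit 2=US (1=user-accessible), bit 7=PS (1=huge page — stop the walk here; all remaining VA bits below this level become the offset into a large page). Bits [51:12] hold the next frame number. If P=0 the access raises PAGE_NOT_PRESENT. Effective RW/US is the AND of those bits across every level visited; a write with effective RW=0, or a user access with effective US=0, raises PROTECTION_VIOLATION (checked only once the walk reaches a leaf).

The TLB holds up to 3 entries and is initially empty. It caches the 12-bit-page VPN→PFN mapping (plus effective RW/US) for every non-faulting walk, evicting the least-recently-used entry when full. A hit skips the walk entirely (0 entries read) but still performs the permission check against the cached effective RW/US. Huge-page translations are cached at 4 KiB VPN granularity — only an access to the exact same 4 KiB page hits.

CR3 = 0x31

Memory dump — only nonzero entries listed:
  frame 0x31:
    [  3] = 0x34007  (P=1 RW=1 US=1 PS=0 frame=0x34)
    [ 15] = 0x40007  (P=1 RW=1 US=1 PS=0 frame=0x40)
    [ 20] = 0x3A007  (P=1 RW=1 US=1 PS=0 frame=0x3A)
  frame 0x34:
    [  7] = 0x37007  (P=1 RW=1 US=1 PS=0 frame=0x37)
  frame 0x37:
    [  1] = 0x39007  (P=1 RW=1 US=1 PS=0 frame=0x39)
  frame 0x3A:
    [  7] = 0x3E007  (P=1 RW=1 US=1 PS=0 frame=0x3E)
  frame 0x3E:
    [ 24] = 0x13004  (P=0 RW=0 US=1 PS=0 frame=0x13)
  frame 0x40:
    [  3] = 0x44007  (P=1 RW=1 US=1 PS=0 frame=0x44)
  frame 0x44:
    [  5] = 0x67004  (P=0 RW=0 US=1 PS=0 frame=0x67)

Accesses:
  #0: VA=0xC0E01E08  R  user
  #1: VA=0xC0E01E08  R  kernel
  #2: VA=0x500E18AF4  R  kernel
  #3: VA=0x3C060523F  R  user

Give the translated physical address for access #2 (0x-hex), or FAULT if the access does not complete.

Per-access translation:
#0 VA=0xC0E01E08 (r,user):
  L0: frame=0x31 idx=3 entry=0x34007 [P=1 RW=1 US=1 PS=0]
  L1: frame=0x34 idx=7 entry=0x37007 [P=1 RW=1 US=1 PS=0]
  L2: frame=0x37 idx=1 entry=0x39007 [P=1 RW=1 US=1 PS=0]
  ✓ 0x39E08  — 3 lookups
#1 VA=0xC0E01E08 (r,kernel):
  TLB hit vpn=0xC0E01 → PA=0x39E08
#2 VA=0x500E18AF4 (r,kernel):
  L0: frame=0x31 idx=20 entry=0x3A007 [P=1 RW=1 US=1 PS=0]
  L1: frame=0x3A idx=7 entry=0x3E007 [P=1 RW=1 US=1 PS=0]
  L2: frame=0x3E idx=24 entry=0x13004 [P=0 RW=0 US=1 PS=0]
  ⇒ fault: PAGE_NOT_PRESENT  — 3 lookups
#3 VA=0x3C060523F (r,user):
  L0: frame=0x31 idx=15 entry=0x40007 [P=1 RW=1 US=1 PS=0]
  L1: frame=0x40 idx=3 entry=0x44007 [P=1 RW=1 US=1 PS=0]
  L2: frame=0x44 idx=5 entry=0x67004 [P=0 RW=0 US=1 PS=0]
  ⇒ fault: PAGE_NOT_PRESENT  — 3 lookups

Access #2 PA: FAULT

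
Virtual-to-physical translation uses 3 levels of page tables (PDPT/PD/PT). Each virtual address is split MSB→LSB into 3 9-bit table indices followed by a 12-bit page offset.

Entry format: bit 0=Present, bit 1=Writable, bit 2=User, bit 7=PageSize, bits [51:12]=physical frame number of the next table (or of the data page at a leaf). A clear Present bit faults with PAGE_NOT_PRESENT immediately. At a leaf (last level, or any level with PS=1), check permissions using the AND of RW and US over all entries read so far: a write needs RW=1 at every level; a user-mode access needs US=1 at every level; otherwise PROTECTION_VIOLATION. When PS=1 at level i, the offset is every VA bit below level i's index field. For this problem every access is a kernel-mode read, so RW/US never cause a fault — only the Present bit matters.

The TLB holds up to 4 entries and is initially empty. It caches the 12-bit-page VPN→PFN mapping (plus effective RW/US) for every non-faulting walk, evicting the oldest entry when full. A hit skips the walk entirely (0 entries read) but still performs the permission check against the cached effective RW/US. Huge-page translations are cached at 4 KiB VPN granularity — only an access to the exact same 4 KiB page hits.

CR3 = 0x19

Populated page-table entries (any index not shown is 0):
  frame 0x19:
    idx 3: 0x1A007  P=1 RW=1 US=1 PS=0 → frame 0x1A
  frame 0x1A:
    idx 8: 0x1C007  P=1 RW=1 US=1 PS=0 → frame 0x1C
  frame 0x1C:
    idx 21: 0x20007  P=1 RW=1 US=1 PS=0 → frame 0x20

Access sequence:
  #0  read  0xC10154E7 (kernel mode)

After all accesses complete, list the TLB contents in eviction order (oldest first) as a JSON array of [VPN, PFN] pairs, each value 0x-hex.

Walk each access:
#0 VA=0xC10154E7 (r,kernel):
  L0 @0x19[3] → 0x1A007  P=1,RW=1,US=1,PS=0
  L1 @0x1A[8] → 0x1C007  P=1,RW=1,US=1,PS=0
  L2 @0x1C[21] → 0x20007  P=1,RW=1,US=1,PS=0
  → PA=0x204E7  (3 entries read)

TLB: [["0xC1015", "0x20"]]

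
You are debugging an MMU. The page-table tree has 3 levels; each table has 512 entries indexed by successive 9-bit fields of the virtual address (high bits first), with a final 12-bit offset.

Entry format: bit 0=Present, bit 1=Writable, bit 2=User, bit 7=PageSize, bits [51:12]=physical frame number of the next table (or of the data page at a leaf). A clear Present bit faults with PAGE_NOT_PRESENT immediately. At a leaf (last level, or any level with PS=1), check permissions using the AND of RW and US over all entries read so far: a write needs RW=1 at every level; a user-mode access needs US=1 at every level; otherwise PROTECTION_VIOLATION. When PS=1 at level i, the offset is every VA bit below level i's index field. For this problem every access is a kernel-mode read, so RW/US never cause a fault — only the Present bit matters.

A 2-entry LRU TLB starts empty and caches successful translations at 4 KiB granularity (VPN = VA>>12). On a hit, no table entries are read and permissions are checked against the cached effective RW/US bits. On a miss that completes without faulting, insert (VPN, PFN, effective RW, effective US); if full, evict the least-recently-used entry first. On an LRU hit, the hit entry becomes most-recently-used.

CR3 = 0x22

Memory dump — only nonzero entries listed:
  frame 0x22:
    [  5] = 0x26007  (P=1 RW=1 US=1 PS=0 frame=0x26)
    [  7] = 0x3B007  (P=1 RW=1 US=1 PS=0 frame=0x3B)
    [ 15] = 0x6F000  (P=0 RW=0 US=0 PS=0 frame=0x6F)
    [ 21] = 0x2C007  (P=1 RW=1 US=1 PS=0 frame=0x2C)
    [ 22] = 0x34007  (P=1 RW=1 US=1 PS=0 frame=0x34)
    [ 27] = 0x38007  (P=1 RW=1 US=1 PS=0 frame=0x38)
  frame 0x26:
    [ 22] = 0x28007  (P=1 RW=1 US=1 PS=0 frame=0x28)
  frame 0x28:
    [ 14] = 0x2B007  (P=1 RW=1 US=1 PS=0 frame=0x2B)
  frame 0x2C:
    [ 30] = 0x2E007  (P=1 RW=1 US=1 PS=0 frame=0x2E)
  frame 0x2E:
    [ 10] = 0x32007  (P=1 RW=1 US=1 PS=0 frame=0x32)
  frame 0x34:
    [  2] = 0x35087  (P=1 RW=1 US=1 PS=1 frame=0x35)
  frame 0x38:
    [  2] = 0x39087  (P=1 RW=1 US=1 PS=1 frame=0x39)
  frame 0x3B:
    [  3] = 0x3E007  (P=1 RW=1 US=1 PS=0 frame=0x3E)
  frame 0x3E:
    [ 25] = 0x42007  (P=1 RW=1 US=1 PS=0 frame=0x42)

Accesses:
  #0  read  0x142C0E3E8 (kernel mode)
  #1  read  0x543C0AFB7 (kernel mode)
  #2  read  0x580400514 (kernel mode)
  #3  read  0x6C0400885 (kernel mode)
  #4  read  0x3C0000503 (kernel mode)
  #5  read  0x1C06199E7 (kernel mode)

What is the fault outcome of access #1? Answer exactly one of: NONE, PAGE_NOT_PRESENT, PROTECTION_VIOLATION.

Walk each access:
#0 VA=0x142C0E3E8 (r,kernel):
  [0] read 0x22 idx=5: raw=0x26007 flags P=1 W=1 U=1 S=0
  [1] read 0x26 idx=22: raw=0x28007 flags P=1 W=1 U=1 S=0
  [2] read 0x28 idx=14: raw=0x2B007 flags P=1 W=1 U=1 S=0
  → PA=0x2B3E8  (3 entries read)
#1 VA=0x543C0AFB7 (r,kernel):
  [0] read 0x22 idx=21: raw=0x2C007 flags P=1 W=1 U=1 S=0
  [1] read 0x2C idx=30: raw=0x2E007 flags P=1 W=1 U=1 S=0
  [2] read 0x2E idx=10: raw=0x32007 flags P=1 W=1 U=1 S=0
  → PA=0x32FB7  (3 entries read)
#2 VA=0x580400514 (r,kernel):
  [0] read 0x22 idx=22: raw=0x34007 flags P=1 W=1 U=1 S=0
  [1] read 0x34 idx=2: raw=0x35087 flags P=1 W=1 U=1 S=1
  → PA=0x35514 (huge @L1)  (2 entries read)
#3 VA=0x6C0400885 (r,kernel):
  [0] read 0x22 idx=27: raw=0x38007 flags P=1 W=1 U=1 S=0
  [1] read 0x38 idx=2: raw=0x39087 flags P=1 W=1 U=1 S=1
  → PA=0x39885 (huge @L1)  (2 entries read)
#4 VA=0x3C0000503 (r,kernel):
  [0] read 0x22 idx=15: raw=0x6F000 flags P=0 W=0 U=0 S=0
  ⇒ fault: PAGE_NOT_PRESENT  — 1 lookups
#5 VA=0x1C06199E7 (r,kernel):
  [0] read 0x22 idx=7: raw=0x3B007 flags P=1 W=1 U=1 S=0
  [1] read 0x3B idx=3: raw=0x3E007 flags P=1 W=1 U=1 S=0
  [2] read 0x3E idx=25: raw=0x42007 flags P=1 W=1 U=1 S=0
  → PA=0x429E7  (3 entries read)

Access #1 fault: NONE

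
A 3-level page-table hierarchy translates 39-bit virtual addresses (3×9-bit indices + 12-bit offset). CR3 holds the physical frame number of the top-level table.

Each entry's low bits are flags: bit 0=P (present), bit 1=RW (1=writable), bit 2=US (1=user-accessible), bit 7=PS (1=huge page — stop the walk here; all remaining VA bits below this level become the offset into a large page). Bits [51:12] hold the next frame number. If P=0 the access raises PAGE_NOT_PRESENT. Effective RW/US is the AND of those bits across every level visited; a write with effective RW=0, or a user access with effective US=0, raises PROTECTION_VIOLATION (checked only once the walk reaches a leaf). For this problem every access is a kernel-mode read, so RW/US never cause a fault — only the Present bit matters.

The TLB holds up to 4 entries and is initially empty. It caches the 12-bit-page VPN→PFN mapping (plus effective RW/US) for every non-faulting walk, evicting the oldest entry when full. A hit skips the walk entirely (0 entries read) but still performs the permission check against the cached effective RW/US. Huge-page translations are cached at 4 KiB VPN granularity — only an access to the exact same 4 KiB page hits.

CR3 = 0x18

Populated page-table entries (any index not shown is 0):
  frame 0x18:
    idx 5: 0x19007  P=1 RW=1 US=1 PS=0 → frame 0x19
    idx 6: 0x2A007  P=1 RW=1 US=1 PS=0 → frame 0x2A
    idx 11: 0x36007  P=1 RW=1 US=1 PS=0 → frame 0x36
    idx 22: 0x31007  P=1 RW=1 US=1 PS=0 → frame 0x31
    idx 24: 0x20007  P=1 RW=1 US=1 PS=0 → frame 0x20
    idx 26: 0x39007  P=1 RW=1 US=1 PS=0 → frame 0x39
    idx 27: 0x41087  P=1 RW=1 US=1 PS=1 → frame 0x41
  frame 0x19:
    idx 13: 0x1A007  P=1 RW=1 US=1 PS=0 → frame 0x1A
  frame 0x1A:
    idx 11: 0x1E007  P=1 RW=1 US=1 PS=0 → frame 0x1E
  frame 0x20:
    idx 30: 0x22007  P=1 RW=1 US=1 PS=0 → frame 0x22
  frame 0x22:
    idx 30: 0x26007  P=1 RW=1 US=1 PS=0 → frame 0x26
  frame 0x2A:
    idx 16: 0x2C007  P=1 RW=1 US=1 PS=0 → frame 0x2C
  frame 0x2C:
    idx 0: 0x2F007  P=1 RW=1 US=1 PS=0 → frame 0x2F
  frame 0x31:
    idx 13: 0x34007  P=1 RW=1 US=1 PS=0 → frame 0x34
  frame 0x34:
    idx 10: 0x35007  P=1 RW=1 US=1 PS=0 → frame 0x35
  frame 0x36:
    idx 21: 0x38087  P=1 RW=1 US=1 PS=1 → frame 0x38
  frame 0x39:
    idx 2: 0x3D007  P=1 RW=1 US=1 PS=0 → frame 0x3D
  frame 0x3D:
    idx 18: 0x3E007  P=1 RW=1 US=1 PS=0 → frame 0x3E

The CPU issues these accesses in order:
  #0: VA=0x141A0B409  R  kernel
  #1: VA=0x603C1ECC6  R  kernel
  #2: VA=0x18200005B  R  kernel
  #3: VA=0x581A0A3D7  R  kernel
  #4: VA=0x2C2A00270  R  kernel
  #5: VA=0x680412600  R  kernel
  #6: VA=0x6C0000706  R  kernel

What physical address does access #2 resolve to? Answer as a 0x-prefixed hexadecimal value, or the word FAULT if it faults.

Per-access translation:
#0 VA=0x141A0B409 (r,kernel):
  L0: frame=0x18 idx=5 entry=0x19007 [P=1 RW=1 US=1 PS=0]
  L1: frame=0x19 idx=13 entry=0x1A007 [P=1 RW=1 US=1 PS=0]
  L2: frame=0x1A idx=11 entry=0x1E007 [P=1 RW=1 US=1 PS=0]
  ⇒ phys 0x1E409  [3 reads]
#1 VA=0x603C1ECC6 (r,kernel):
  L0: frame=0x18 idx=24 entry=0x20007 [P=1 RW=1 US=1 PS=0]
  L1: frame=0x20 idx=30 entry=0x22007 [P=1 RW=1 US=1 PS=0]
  L2: frame=0x22 idx=30 entry=0x26007 [P=1 RW=1 US=1 PS=0]
  ⇒ phys 0x26CC6  [3 reads]
#2 VA=0x18200005B (r,kernel):
  L0: frame=0x18 idx=6 entry=0x2A007 [P=1 RW=1 US=1 PS=0]
  L1: frame=0x2A idx=16 entry=0x2C007 [P=1 RW=1 US=1 PS=0]
  L2: frame=0x2C idx=0 entry=0x2F007 [P=1 RW=1 US=1 PS=0]
  ⇒ phys 0x2F05B  [3 reads]
#3 VA=0x581A0A3D7 (r,kernel):
  L0: frame=0x18 idx=22 entry=0x31007 [P=1 RW=1 US=1 PS=0]
  L1: frame=0x31 idx=13 entry=0x34007 [P=1 RW=1 US=1 PS=0]
  L2: frame=0x34 idx=10 entry=0x35007 [P=1 RW=1 US=1 PS=0]
  ⇒ phys 0x353D7  [3 reads]
#4 VA=0x2C2A00270 (r,kernel):
  L0: frame=0x18 idx=11 entry=0x36007 [P=1 RW=1 US=1 PS=0]
  L1: frame=0x36 idx=21 entry=0x38087 [P=1 RW=1 US=1 PS=1]
  ⇒ phys 0x38270 (huge @L1)  [2 reads]
#5 VA=0x680412600 (r,kernel):
  L0: frame=0x18 idx=26 entry=0x39007 [P=1 RW=1 US=1 PS=0]
  L1: frame=0x39 idx=2 entry=0x3D007 [P=1 RW=1 US=1 PS=0]
  L2: frame=0x3D idx=18 entry=0x3E007 [P=1 RW=1 US=1 PS=0]
  ⇒ phys 0x3E600  [3 reads]
#6 VA=0x6C0000706 (r,kernel):
  L0: frame=0x18 idx=27 entry=0x41087 [P=1 RW=1 US=1 PS=1]
  ⇒ phys 0x41706 (huge @L0)  [1 reads]

Access #2 PA: 0x2F05B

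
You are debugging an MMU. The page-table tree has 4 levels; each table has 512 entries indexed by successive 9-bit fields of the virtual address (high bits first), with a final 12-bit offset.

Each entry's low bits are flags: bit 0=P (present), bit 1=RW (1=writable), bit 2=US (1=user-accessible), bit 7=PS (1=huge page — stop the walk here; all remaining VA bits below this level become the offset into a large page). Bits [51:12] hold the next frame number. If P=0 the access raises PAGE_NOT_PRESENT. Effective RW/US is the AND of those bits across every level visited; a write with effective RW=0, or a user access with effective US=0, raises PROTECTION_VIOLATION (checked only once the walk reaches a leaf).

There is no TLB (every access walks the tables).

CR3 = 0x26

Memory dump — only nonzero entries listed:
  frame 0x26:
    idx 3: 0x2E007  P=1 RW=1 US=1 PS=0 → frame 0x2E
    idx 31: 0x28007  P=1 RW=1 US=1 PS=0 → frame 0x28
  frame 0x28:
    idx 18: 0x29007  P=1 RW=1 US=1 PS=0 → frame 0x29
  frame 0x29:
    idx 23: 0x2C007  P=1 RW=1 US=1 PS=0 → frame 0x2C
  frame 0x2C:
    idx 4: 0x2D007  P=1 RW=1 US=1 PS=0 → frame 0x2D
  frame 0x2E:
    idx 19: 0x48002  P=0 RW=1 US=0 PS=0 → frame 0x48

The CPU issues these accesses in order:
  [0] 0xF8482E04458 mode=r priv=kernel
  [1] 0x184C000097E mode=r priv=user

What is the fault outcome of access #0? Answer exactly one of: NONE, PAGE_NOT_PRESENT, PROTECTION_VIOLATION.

Walk each access:
#0 VA=0xF8482E04458 (r,kernel):
  lvl0: tbl 0x26, slot 31 ⇒ 0x28007 (P1/RW1/US1/PS0)
  lvl1: tbl 0x28, slot 18 ⇒ 0x29007 (P1/RW1/US1/PS0)
  lvl2: tbl 0x29, slot 23 ⇒ 0x2C007 (P1/RW1/US1/PS0)
  lvl3: tbl 0x2C, slot 4 ⇒ 0x2D007 (P1/RW1/US1/PS0)
  ✓ 0x2D458  — 4 lookups
#1 VA=0x184C000097E (r,user):
  lvl0: tbl 0x26, slot 3 ⇒ 0x2E007 (P1/RW1/US1/PS0)
  lvl1: tbl 0x2E, slot 19 ⇒ 0x48002 (P0/RW1/US0/PS0)
  ⇒ fault: PAGE_NOT_PRESENT  — 2 lookups

Access #0 fault: NONE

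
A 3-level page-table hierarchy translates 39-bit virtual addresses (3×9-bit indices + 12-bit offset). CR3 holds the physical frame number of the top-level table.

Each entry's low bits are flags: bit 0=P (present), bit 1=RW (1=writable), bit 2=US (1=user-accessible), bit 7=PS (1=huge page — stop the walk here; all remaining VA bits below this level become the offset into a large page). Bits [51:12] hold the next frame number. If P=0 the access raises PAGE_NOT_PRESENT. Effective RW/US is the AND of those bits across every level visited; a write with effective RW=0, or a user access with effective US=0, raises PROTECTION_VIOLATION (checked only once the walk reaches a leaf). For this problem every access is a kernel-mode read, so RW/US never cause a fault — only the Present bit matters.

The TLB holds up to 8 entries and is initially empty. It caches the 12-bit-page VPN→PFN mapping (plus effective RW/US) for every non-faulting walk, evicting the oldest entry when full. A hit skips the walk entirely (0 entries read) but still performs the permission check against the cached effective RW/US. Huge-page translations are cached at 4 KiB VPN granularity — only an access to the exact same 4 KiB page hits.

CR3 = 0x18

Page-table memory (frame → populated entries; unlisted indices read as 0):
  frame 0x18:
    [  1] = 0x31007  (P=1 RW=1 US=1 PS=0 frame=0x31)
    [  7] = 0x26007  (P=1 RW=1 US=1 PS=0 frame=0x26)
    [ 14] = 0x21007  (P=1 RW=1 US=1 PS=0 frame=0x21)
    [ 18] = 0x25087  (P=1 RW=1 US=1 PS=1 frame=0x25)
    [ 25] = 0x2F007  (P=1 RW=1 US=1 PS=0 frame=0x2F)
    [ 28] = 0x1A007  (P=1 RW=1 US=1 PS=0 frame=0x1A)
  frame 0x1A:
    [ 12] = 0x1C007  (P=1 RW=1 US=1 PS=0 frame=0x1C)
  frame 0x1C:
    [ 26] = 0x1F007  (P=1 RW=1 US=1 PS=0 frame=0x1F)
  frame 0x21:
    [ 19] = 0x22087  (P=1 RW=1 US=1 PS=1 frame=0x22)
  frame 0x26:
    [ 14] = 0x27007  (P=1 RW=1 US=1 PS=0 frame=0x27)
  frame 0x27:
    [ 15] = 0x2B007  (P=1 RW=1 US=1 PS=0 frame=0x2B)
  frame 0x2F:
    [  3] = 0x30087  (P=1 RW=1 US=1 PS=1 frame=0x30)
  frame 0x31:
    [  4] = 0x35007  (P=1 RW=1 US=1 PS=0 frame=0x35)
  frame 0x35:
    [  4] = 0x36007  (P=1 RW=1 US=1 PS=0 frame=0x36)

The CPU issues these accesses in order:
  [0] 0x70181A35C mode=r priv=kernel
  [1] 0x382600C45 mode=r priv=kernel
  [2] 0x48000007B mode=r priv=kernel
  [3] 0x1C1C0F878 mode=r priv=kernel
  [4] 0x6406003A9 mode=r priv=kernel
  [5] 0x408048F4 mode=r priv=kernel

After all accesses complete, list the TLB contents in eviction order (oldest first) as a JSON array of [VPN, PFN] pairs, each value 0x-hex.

Per-access translation:
#0 VA=0x70181A35C (r,kernel):
  [0] read 0x18 idx=28: raw=0x1A007 flags P=1 W=1 U=1 S=0
  [1] read 0x1A idx=12: raw=0x1C007 flags P=1 W=1 U=1 S=0
  [2] read 0x1C idx=26: raw=0x1F007 flags P=1 W=1 U=1 S=0
  ⇒ phys 0x1F35C  [3 reads]
#1 VA=0x382600C45 (r,kernel):
  [0] read 0x18 idx=14: raw=0x21007 flags P=1 W=1 U=1 S=0
  [1] read 0x21 idx=19: raw=0x22087 flags P=1 W=1 U=1 S=1
  ⇒ phys 0x22C45 (huge @L1)  [2 reads]
#2 VA=0x48000007B (r,kernel):
  [0] read 0x18 idx=18: raw=0x25087 flags P=1 W=1 U=1 S=1
  ⇒ phys 0x2507B (huge @L0)  [1 reads]
#3 VA=0x1C1C0F878 (r,kernel):
  [0] read 0x18 idx=7: raw=0x26007 flags P=1 W=1 U=1 S=0
  [1] read 0x26 idx=14: raw=0x27007 flags P=1 W=1 U=1 S=0
  [2] read 0x27 idx=15: raw=0x2B007 flags P=1 W=1 U=1 S=0
  ⇒ phys 0x2B878  [3 reads]
#4 VA=0x6406003A9 (r,kernel):
  [0] read 0x18 idx=25: raw=0x2F007 flags P=1 W=1 U=1 S=0
  [1] read 0x2F idx=3: raw=0x30087 flags P=1 W=1 U=1 S=1
  ⇒ phys 0x303A9 (huge @L1)  [2 reads]
#5 VA=0x408048F4 (r,kernel):
  [0] read 0x18 idx=1: raw=0x31007 flags P=1 W=1 U=1 S=0
  [1] read 0x31 idx=4: raw=0x35007 flags P=1 W=1 U=1 S=0
  [2] read 0x35 idx=4: raw=0x36007 flags P=1 W=1 U=1 S=0
  ⇒ phys 0x368F4  [3 reads]

TLB: [["0x70181A", "0x1F"], ["0x382600", "0x22"], ["0x480000", "0x25"], ["0x1C1C0F", "0x2B"], ["0x640600", "0x30"], ["0x40804", "0x36"]]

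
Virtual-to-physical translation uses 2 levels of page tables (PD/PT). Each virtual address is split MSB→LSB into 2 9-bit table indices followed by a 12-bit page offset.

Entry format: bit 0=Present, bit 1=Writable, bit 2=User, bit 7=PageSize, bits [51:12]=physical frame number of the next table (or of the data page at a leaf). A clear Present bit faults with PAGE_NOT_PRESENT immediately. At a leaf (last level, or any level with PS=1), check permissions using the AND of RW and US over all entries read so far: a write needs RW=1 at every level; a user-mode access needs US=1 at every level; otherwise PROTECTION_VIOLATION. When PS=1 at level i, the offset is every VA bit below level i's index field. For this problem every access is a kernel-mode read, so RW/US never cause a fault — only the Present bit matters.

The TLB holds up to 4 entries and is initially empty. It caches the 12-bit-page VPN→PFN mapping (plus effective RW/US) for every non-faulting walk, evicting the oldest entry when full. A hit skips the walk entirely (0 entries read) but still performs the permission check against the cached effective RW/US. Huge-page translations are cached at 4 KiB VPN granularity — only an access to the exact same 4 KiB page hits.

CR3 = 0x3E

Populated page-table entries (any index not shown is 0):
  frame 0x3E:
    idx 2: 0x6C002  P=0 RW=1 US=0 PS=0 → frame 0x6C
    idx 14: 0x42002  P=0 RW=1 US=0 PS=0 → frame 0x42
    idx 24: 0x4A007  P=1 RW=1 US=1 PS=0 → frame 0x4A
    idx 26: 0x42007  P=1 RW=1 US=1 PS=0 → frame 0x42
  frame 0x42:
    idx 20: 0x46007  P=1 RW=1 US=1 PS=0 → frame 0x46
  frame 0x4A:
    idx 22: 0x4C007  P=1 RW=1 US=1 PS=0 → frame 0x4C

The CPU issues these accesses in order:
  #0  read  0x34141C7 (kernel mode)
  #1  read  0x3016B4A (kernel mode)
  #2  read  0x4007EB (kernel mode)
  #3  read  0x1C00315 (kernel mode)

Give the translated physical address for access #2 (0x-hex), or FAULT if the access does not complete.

Walk each access:
#0 VA=0x34141C7 (r,kernel):
  [0] read 0x3E idx=26: raw=0x42007 flags P=1 W=1 U=1 S=0
  [1] read 0x42 idx=20: raw=0x46007 flags P=1 W=1 U=1 S=0
  ⇒ phys 0x461C7  [2 reads]
#1 VA=0x3016B4A (r,kernel):
  [0] read 0x3E idx=24: raw=0x4A007 flags P=1 W=1 U=1 S=0
  [1] read 0x4A idx=22: raw=0x4C007 flags P=1 W=1 U=1 S=0
  ⇒ phys 0x4CB4A  [2 reads]
#2 VA=0x4007EB (r,kernel):
  [0] read 0x3E idx=2: raw=0x6C002 flags P=0 W=1 U=0 S=0
  ✗ PAGE_NOT_PRESENT  [1 reads]
#3 VA=0x1C00315 (r,kernel):
  [0] read 0x3E idx=14: raw=0x42002 flags P=0 W=1 U=0 S=0
  ✗ PAGE_NOT_PRESENT  [1 reads]

Access #2 PA: FAULT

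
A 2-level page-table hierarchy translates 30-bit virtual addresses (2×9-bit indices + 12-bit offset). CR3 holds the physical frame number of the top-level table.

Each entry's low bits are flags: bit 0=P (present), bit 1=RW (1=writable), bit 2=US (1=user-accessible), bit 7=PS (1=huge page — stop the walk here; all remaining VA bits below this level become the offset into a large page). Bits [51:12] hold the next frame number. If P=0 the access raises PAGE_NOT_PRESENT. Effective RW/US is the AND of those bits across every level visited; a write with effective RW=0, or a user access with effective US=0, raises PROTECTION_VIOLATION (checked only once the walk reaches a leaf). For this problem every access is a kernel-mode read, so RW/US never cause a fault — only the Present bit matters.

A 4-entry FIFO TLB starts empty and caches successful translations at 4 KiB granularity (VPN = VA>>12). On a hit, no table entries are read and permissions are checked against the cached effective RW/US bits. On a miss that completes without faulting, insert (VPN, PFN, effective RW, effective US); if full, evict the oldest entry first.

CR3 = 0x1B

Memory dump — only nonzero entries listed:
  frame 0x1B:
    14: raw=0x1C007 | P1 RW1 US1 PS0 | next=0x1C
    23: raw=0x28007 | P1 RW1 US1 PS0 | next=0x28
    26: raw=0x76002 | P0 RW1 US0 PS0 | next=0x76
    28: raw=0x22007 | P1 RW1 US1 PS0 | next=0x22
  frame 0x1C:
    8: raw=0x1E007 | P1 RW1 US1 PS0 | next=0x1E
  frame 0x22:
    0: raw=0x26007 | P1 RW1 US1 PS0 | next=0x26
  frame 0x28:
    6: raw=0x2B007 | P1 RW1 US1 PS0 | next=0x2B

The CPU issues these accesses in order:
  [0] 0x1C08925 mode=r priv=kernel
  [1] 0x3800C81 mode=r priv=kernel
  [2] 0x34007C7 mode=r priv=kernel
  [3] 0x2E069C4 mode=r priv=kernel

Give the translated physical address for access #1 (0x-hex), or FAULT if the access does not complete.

Trace:
#0 VA=0x1C08925 (r,kernel):
  L0: frame=0x1B idx=14 entry=0x1C007 [P=1 RW=1 US=1 PS=0]
  L1: frame=0x1C idx=8 entry=0x1E007 [P=1 RW=1 US=1 PS=0]
  ⇒ phys 0x1E925  [2 reads]
#1 VA=0x3800C81 (r,kernel):
  L0: frame=0x1B idx=28 entry=0x22007 [P=1 RW=1 US=1 PS=0]
  L1: frame=0x22 idx=0 entry=0x26007 [P=1 RW=1 US=1 PS=0]
  ⇒ phys 0x26C81  [2 reads]
#2 VA=0x34007C7 (r,kernel):
  L0: frame=0x1B idx=26 entry=0x76002 [P=0 RW=1 US=0 PS=0]
  ⇒ fault: PAGE_NOT_PRESENT  — 1 lookups
#3 VA=0x2E069C4 (r,kernel):
  L0: frame=0x1B idx=23 entry=0x28007 [P=1 RW=1 US=1 PS=0]
  L1: frame=0x28 idx=6 entry=0x2B007 [P=1 RW=1 US=1 PS=0]
  ⇒ phys 0x2B9C4  [2 reads]

Access #1 PA: 0x26C81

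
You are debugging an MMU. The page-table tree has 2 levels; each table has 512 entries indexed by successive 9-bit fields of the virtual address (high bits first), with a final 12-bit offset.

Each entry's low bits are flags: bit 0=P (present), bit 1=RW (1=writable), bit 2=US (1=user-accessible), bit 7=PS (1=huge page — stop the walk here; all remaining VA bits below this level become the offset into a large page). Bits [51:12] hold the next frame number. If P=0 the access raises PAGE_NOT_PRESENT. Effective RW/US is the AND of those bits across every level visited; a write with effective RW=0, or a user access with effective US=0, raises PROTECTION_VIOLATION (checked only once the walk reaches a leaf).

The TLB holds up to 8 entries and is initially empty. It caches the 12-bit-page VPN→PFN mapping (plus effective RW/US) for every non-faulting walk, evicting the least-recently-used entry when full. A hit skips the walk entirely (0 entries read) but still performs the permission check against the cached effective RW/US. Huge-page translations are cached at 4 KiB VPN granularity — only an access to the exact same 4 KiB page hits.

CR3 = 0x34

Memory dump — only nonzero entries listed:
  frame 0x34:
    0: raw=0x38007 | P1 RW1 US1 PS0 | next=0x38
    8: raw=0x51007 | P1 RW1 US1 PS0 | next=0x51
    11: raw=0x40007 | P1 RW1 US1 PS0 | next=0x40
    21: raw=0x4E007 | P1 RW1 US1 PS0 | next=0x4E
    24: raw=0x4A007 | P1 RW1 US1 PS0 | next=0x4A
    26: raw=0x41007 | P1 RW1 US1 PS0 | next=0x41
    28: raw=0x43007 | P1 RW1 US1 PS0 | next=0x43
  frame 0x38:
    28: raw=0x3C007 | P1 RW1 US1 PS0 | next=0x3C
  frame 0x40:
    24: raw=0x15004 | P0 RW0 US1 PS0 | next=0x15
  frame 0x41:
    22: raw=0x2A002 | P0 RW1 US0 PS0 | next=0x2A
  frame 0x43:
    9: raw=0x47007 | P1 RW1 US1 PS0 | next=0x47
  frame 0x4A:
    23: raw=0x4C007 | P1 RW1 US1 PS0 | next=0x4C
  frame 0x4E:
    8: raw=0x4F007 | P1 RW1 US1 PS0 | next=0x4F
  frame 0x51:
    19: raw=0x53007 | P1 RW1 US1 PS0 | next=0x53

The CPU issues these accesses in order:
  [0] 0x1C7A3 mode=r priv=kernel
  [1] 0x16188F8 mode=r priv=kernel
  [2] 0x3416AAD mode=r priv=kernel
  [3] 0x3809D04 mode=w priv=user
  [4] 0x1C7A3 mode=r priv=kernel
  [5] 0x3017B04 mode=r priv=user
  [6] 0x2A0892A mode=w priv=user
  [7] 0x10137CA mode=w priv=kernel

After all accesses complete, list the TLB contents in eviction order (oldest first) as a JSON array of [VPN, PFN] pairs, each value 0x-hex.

Trace:
#0 VA=0x1C7A3 (r,kernel):
  [0] read 0x34 idx=0: raw=0x38007 flags P=1 W=1 U=1 S=0
  [1] read 0x38 idx=28: raw=0x3C007 flags P=1 W=1 U=1 S=0
  ⇒ phys 0x3C7A3  [2 reads]
#1 VA=0x16188F8 (r,kernel):
  [0] read 0x34 idx=11: raw=0x40007 flags P=1 W=1 U=1 S=0
  [1] read 0x40 idx=24: raw=0x15004 flags P=0 W=0 U=1 S=0
  ⇒ fault: PAGE_NOT_PRESENT  — 2 lookups
#2 VA=0x3416AAD (r,kernel):
  [0] read 0x34 idx=26: raw=0x41007 flags P=1 W=1 U=1 S=0
  [1] read 0x41 idx=22: raw=0x2A002 flags P=0 W=1 U=0 S=0
  ⇒ fault: PAGE_NOT_PRESENT  — 2 lookups
#3 VA=0x3809D04 (w,user):
  [0] read 0x34 idx=28: raw=0x43007 flags P=1 W=1 U=1 S=0
  [1] read 0x43 idx=9: raw=0x47007 flags P=1 W=1 U=1 S=0
  ⇒ phys 0x47D04  [2 reads]
#4 VA=0x1C7A3 (r,kernel):
  TLB hit vpn=0x1C → PA=0x3C7A3
#5 VA=0x3017B04 (r,user):
  [0] read 0x34 idx=24: raw=0x4A007 flags P=1 W=1 U=1 S=0
  [1] read 0x4A idx=23: raw=0x4C007 flags P=1 W=1 U=1 S=0
  ⇒ phys 0x4CB04  [2 reads]
#6 VA=0x2A0892A (w,user):
  [0] read 0x34 idx=21: raw=0x4E007 flags P=1 W=1 U=1 S=0
  [1] read 0x4E idx=8: raw=0x4F007 flags P=1 W=1 U=1 S=0
  ⇒ phys 0x4F92A  [2 reads]
#7 VA=0x10137CA (w,kernel):
  [0] read 0x34 idx=8: raw=0x51007 flags P=1 W=1 U=1 S=0
  [1] read 0x51 idx=19: raw=0x53007 flags P=1 W=1 U=1 S=0
  ⇒ phys 0x537CA  [2 reads]

TLB: [["0x3809", "0x47"], ["0x1C", "0x3C"], ["0x3017", "0x4C"], ["0x2A08", "0x4F"], ["0x1013", "0x53"]]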